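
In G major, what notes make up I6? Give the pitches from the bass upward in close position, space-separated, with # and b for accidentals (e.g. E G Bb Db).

The numeral's case and figure indicate a major triad. In G major its root, the tonic, is G.
That chord is spelled G-B-D.
The figured bass 6 indicates first inversion, placing the third (B) in the bass: B-D-G.

B D G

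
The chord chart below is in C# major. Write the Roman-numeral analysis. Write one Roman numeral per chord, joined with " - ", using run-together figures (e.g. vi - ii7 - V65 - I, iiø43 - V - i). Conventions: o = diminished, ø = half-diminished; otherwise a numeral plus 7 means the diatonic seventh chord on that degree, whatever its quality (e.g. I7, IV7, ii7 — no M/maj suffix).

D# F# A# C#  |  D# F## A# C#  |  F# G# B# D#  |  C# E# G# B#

D#-F#-A#-C#: root D# is the supertonic; minor seventh chord there is ii7.
D#-F##-A#-C#: a dominant seventh chord on D#, the applied dominant of V → V7/V.
F#-G#-B#-D# has root G#, degree 5 in C# major, so V42.
C#-E#-G#-B#: major seventh chord on C# = scale degree 1 → I7.

ii7 - V7/V - V42 - I7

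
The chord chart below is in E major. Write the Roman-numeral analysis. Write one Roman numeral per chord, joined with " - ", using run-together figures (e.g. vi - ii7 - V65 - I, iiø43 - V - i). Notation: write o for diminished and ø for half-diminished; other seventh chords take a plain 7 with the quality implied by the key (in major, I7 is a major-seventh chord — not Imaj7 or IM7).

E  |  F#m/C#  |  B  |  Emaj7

E has root E, degree 1 in E major, so I.
F#m/C#: root F# is the supertonic; minor triad there is ii64.
B: major triad on B = scale degree 5 → V.
Emaj7: root E is the tonic; major seventh chord there is I7.

I - ii64 - V - I7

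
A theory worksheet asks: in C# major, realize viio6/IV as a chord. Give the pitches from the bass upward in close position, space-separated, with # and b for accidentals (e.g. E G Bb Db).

G# B E#

viio6/IV is a secondary leading-tone chord. The target IV is F# in C# major; the applied chord is rooted a semitone below, on E#.
Building a diminished triad on E# gives E#-G#-B.
The figured bass 6 indicates first inversion, placing the third (G#) in the bass: G#-B-E#.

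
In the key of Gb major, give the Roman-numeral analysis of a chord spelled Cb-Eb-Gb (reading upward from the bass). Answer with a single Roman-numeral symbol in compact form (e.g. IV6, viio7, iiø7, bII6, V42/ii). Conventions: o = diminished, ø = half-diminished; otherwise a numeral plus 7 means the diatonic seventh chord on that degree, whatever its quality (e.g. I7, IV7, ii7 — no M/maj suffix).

The pitches Cb-Eb-Gb form a major triad rooted on Cb.
Cb is scale degree 4 in Gb major, and a major triad on that degree is written IV.

IV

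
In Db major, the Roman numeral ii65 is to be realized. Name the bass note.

Gb

ii in Db major has root Eb; the chord is Eb-Gb-Bb-Db.
The figure 65 means first inversion — the third is in the bass.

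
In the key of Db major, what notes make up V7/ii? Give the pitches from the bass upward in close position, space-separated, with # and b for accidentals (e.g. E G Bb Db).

V7/ii is a secondary dominant — the dominant seventh of ii. ii in Db major is Eb, so the applied chord's root is Bb, a perfect fifth above.
Building a dominant seventh chord on Bb gives Bb-D-F-Ab.

Bb D F Ab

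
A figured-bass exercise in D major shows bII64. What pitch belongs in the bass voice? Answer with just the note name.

Bb

bII in D major has root Eb; the chord is Eb-G-Bb.
The figure 64 means second inversion — the fifth is in the bass.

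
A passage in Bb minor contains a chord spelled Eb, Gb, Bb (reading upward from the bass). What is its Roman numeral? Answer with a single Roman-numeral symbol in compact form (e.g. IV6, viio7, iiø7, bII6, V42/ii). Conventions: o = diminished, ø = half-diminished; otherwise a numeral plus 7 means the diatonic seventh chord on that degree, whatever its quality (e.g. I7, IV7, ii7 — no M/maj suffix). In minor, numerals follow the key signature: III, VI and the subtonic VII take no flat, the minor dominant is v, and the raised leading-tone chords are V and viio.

Stacked in thirds the chord is Eb-Gb-Bb: a minor triad on Eb.
In Bb minor, Eb is the subdominant; the diatonic minor triad there is iv.

iv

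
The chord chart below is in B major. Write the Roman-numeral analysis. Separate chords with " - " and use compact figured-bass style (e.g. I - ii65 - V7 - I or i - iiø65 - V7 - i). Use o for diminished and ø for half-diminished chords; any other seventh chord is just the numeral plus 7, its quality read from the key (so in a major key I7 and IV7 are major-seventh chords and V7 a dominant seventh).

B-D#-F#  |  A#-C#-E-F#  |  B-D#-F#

I - V65 - I

B-D#-F#: root B is the tonic; major triad there is I.
A#-C#-E-F#: dominant seventh chord on F# = scale degree 5 → V65.
B-D#-F#: major triad on B = scale degree 1 → I.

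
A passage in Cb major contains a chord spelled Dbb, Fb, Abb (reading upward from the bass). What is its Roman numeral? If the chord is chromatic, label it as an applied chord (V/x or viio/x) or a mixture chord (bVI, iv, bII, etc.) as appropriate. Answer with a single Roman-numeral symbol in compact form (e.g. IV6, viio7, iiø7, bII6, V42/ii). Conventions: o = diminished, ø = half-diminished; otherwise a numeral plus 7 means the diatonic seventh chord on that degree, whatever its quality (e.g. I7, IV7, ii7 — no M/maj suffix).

bII

The pitches Dbb-Fb-Abb form a major triad rooted on Dbb.
Dbb is the lowered second degree of Cb major (diatonic 2 would be Db). This is the Neapolitan chord — a major triad on the lowered second degree.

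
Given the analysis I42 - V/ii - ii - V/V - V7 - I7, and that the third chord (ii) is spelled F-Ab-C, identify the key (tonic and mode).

The anchor chord is a minor triad on F, labeled ii.
If F is scale degree 2 and the mode makes that degree carry a minor triad, the tonic is Eb and the mode is major.

Eb major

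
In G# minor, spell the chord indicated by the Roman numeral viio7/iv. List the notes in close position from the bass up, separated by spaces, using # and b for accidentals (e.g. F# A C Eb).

The slash marks an applied leading-tone chord: viio of iv. In G# minor, iv is C#, so the leading tone to it is B#, a half step below.
Building a fully diminished seventh chord on B# gives B#-D#-F#-A.

B# D# F# A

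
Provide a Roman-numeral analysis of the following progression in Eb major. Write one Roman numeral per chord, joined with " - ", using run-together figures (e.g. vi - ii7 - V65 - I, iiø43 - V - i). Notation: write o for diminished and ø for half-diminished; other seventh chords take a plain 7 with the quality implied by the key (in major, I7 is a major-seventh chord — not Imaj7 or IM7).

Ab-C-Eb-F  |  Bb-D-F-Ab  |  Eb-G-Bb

Ab-C-Eb-F has root F, degree 2 in Eb major, so ii65.
Bb-D-F-Ab: root Bb is the dominant; dominant seventh chord there is V7.
Eb-G-Bb has root Eb, degree 1 in Eb major, so I.

ii65 - V7 - I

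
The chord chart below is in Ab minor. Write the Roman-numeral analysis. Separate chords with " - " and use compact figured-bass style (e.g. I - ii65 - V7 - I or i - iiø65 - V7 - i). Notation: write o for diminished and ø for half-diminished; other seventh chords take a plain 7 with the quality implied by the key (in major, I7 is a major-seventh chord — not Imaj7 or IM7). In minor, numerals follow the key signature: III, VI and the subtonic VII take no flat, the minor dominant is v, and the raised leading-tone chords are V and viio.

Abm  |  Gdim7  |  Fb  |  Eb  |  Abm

Abm: minor triad on Ab = scale degree 1 → i.
Gdim7: root G is the leading tone; fully diminished seventh chord there is viio7.
Fb: root Fb is the submediant; major triad there is VI.
Eb: major triad on Eb = scale degree 5 → V.
Abm has root Ab, degree 1 in Ab minor, so i.

i - viio7 - VI - V - i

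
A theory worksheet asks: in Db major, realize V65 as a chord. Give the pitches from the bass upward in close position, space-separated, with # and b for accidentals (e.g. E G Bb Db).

C Eb Gb Ab

In Db major, scale degree 5 is Ab, and the diatonic chord built there is a dominant seventh chord.
Stacking thirds from Ab gives Ab-C-Eb-Gb.
With the 65 figure the chord is in first inversion; from the bass C upward in close position it reads C-Eb-Gb-Ab.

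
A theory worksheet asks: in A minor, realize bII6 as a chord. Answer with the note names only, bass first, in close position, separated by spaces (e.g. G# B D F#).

bII6 is the Neapolitan sixth — a major triad on the lowered second degree, here in its customary first inversion. In A minor that root is Bb.
So the chord is Bb-D-F, a major triad.
With the 6 figure the chord is in first inversion; from the bass D upward in close position it reads D-F-Bb.

D F Bb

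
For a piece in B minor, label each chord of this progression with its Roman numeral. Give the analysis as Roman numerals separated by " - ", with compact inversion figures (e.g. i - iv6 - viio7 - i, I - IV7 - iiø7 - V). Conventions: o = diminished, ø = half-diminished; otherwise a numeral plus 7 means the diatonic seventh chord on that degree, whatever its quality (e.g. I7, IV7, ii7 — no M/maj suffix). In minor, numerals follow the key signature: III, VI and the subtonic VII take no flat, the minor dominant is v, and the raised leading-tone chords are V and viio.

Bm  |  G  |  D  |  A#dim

i - VI - III - viio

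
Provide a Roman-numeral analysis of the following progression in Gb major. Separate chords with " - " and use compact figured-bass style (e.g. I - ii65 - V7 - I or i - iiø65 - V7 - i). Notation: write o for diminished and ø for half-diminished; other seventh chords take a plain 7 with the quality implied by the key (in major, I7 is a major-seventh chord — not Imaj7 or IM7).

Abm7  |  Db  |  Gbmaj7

Abm7 has root Ab, degree 2 in Gb major, so ii7.
Db: root Db is the dominant; major triad there is V.
Gbmaj7: major seventh chord on Gb = scale degree 1 → I7.

ii7 - V - I7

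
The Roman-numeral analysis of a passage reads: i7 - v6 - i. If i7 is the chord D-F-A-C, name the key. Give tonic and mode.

D minor

i7 is given as D-F-A-C — a minor seventh chord with root D.
If D is scale degree 1 and the mode makes that degree carry a minor seventh chord, the tonic is D and the mode is minor.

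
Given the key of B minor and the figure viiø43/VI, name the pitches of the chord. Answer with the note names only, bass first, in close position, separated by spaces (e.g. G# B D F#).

viiø43/VI is a secondary leading-tone chord. The target VI is G in B minor; the applied chord is rooted a semitone below, on F#.
Building a half-diminished seventh chord on F# gives F#-A-C-E.
With the 43 figure the chord is in second inversion; from the bass C upward in close position it reads C-E-F#-A.

C E F# A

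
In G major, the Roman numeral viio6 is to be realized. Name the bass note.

A

viio in G major has root F#; the chord is F#-A-C.
The figure 6 means first inversion — the third is in the bass.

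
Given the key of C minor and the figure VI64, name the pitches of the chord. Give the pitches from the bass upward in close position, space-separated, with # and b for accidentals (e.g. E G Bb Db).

Eb Ab C

The numeral's case and figure indicate a major triad. In C minor its root, the sixth degree, is Ab.
That chord is spelled Ab-C-Eb.
With the 64 figure the chord is in second inversion; from the bass Eb upward in close position it reads Eb-Ab-C.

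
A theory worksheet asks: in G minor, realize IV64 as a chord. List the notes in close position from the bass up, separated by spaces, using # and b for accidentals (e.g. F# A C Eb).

Scale degree 4 in G minor is C; here the chord built on it is altered to a major triad. IV64 is the major subdominant, borrowed from the parallel major.
So the chord is C-E-G, a major triad.
With the 64 figure the chord is in second inversion; from the bass G upward in close position it reads G-C-E.

G C E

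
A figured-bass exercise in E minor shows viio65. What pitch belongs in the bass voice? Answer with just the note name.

F#

viio in E minor has root D#; the chord is D#-F#-A-C.
The figure 65 means first inversion — the third is in the bass.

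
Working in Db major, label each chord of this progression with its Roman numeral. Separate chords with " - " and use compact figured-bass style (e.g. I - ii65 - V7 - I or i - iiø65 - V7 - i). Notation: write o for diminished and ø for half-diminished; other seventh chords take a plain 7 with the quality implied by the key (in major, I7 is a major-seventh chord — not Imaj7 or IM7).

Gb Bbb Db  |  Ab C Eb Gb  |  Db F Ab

iv - V7 - I

Gb-Bbb-Db is non-diatonic — iv, a mixture chord from Db minor.
Ab-C-Eb-Gb: root Ab is the dominant; dominant seventh chord there is V7.
Db-F-Ab has root Db, degree 1 in Db major, so I.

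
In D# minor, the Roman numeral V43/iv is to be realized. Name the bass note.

A#

The applied chord V43/iv is rooted on D#: D#-F##-A#-C#.
The figure 43 means second inversion — the fifth is in the bass.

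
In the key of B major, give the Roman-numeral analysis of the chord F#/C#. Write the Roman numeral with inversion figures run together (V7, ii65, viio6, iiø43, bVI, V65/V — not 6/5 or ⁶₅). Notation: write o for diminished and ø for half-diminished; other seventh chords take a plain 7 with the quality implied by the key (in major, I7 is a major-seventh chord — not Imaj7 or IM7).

V64

The pitches F#-A#-C# form a major triad rooted on F#.
F# is scale degree 5 in B major, and a major triad on that degree is written V.
With C# in the bass the chord is in second inversion, so the figured bass is 64.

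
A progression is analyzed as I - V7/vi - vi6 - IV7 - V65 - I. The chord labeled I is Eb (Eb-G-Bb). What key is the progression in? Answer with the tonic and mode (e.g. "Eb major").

The anchor chord is a major triad on Eb, labeled I.
If Eb is scale degree 1 and the mode makes that degree carry a major triad, the tonic is Eb and the mode is major.

Eb major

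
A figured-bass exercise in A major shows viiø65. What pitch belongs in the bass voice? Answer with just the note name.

viiø in A major has root G#; the chord is G#-B-D-F#.
The figure 65 means first inversion — the third is in the bass.

B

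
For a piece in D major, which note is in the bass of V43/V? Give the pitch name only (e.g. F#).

The applied chord V43/V is rooted on E: E-G#-B-D.
The figure 43 means second inversion — the fifth is in the bass.

B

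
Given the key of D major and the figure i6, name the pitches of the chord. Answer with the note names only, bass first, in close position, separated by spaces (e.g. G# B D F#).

F A D

i6 is the minor tonic, borrowed from the parallel minor. In D major that root is D.
So the chord is D-F-A.
The figured bass 6 indicates first inversion, placing the third (F) in the bass: F-A-D.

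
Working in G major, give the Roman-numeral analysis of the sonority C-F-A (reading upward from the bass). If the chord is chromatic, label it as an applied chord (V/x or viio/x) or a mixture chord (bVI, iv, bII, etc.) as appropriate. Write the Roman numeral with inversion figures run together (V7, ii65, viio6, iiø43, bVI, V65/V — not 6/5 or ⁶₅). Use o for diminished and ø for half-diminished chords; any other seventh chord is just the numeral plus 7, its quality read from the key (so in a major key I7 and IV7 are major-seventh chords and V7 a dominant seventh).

bVII64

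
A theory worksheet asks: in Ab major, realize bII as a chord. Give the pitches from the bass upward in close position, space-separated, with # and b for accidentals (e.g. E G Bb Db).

bII is the Neapolitan chord — a major triad on the lowered second degree. In Ab major that root is Bbb.
So the chord is Bbb-Db-Fb.

Bbb Db Fb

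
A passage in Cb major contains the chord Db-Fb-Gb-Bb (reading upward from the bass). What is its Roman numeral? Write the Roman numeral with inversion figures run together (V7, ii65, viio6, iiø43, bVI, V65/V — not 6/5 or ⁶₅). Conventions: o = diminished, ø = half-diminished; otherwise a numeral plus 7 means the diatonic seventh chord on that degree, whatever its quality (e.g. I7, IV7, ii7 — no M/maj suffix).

The pitches Gb-Bb-Db-Fb form a dominant seventh chord rooted on Gb.
In Cb major, Gb is the dominant; the diatonic dominant seventh chord there is V7.
With Db in the bass the chord is in second inversion, so the figured bass is 43.

V43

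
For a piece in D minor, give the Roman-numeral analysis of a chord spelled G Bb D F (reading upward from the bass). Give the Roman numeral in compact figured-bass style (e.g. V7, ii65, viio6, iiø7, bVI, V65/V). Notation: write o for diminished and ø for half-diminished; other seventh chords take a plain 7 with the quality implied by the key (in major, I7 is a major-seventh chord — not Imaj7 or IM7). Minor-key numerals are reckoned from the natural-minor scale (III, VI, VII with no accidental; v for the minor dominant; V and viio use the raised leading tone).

Stacked in thirds the chord is G-Bb-D-F: a minor seventh chord on G.
G is scale degree 4 in D minor, and a minor seventh chord on that degree is written iv7.

iv7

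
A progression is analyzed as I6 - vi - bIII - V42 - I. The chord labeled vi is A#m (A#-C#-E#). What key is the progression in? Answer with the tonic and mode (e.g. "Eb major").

vi is given as A#-C#-E# — a minor triad with root A#.
If A# is scale degree 6 and the mode makes that degree carry a minor triad, the tonic is C# and the mode is major.

C# major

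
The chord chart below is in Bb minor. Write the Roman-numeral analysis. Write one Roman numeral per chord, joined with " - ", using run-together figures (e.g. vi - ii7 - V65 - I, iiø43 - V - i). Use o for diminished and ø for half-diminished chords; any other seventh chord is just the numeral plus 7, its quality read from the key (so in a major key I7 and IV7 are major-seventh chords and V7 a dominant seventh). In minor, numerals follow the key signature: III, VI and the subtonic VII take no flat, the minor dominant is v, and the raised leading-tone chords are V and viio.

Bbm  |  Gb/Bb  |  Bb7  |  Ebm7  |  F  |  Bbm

i - VI6 - V7/iv - iv7 - V - i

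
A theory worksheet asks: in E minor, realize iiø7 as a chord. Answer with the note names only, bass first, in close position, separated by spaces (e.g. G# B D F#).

The numeral's case and figure indicate a half-diminished seventh chord. In E minor its root, the second degree, is F#.
Stacking thirds from F# gives F#-A-C-E.

F# A C E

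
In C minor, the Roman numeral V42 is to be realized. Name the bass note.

F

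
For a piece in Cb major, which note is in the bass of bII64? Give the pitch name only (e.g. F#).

Abb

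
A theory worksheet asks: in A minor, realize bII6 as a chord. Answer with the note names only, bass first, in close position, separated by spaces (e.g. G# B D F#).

bII6 is the Neapolitan sixth — a major triad on the lowered second degree, here in its customary first inversion. In A minor that root is Bb.
So the chord is Bb-D-F, a major triad.
With the 6 figure the chord is in first inversion; from the bass D upward in close position it reads D-F-Bb.

D F Bb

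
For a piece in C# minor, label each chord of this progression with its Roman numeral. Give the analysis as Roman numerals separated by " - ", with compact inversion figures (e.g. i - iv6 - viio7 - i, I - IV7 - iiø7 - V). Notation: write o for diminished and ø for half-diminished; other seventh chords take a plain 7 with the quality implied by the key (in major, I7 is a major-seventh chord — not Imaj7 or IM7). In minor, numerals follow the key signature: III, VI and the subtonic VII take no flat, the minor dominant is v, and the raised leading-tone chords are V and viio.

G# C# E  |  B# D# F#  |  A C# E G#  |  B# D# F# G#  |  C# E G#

G#-C#-E: minor triad on C# = scale degree 1 → i64.
B#-D#-F#: root B# is the leading tone; diminished triad there is viio.
A-C#-E-G#: major seventh chord on A = scale degree 6 → VI7.
B#-D#-F#-G# has root G#, degree 5 in C# minor, so V65.
C#-E-G#: root C# is the tonic; minor triad there is i.

i64 - viio - VI7 - V65 - i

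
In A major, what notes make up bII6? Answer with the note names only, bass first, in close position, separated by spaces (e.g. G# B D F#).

D F Bb

bII6 is the Neapolitan sixth — a major triad on the lowered second degree, here in its customary first inversion. In A major that root is Bb.
So the chord is Bb-D-F.
With the 6 figure the chord is in first inversion; from the bass D upward in close position it reads D-F-Bb.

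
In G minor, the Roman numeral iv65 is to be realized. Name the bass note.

iv in G minor has root C; the chord is C-Eb-G-Bb.
The figure 65 means first inversion — the third is in the bass.

Eb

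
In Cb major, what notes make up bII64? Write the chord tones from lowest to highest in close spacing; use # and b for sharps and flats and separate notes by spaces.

Abb Dbb Fb

bII64 is the Neapolitan chord — a major triad on the lowered second degree. In Cb major that root is Dbb.
So the chord is Dbb-Fb-Abb.
The figured bass 64 indicates second inversion, placing the fifth (Abb) in the bass: Abb-Dbb-Fb.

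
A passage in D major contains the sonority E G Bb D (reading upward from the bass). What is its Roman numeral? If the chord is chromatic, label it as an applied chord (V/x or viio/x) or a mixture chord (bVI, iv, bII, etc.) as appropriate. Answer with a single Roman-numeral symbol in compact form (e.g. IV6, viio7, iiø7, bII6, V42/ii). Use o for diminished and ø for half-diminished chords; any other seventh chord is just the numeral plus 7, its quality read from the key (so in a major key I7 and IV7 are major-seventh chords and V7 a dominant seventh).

iiø7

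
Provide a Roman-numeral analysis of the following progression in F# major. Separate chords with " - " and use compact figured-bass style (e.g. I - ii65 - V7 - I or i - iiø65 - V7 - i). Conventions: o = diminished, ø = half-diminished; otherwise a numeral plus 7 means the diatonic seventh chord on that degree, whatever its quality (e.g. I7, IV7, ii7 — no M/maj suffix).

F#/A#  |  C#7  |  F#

I6 - V7 - I

F#/A#: major triad on F# = scale degree 1 → I6.
C#7 has root C#, degree 5 in F# major, so V7.
F#: root F# is the tonic; major triad there is I.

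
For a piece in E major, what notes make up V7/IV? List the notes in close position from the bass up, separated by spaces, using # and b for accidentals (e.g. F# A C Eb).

The slash means an applied dominant: we want the dominant of IV. In E major, IV is A major, and its dominant is built on E.
Building a dominant seventh chord on E gives E-G#-B-D.

E G# B D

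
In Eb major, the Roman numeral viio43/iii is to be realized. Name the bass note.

The applied chord viio43/iii is rooted on F#: F#-A-C-Eb.
The figure 43 means second inversion — the fifth is in the bass.

C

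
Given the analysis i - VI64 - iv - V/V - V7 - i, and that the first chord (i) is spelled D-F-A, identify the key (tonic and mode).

The anchor chord is a minor triad on D, labeled i.
If D is scale degree 1 and the mode makes that degree carry a minor triad, the tonic is D and the mode is minor.

D minor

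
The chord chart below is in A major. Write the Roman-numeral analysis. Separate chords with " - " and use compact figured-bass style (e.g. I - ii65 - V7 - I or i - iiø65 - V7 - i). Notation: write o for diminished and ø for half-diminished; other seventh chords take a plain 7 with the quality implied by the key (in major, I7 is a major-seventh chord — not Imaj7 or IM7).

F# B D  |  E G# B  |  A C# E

ii64 - V - I

F#-B-D: root B is the supertonic; minor triad there is ii64.
E-G#-B: root E is the dominant; major triad there is V.
A-C#-E: major triad on A = scale degree 1 → I.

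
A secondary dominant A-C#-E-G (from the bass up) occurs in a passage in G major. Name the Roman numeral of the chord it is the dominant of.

V

The chord is a dominant seventh chord on A.
A dominant resolves down a perfect fifth: A → D. In G major, D is scale degree 5, i.e. V.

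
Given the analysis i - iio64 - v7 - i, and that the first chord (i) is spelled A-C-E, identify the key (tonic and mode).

The anchor chord is a minor triad on A, labeled i.
If A is scale degree 1 and the mode makes that degree carry a minor triad, the tonic is A and the mode is minor.

A minor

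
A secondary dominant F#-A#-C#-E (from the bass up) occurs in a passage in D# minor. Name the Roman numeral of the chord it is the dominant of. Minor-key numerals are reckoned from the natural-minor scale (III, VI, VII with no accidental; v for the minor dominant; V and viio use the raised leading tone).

The chord is a dominant seventh chord on F#.
A dominant resolves down a perfect fifth: F# → B. In D# minor, B is scale degree 6, i.e. VI.

VI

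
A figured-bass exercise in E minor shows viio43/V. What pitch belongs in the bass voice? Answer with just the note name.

The applied chord viio43/V is rooted on A#: A#-C#-E-G.
The figure 43 means second inversion — the fifth is in the bass.

E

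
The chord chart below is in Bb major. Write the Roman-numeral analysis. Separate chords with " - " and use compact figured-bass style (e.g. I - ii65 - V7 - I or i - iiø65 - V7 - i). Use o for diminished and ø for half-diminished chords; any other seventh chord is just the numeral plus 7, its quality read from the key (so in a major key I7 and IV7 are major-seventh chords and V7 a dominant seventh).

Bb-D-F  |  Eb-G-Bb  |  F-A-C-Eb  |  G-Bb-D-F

Bb-D-F: major triad on Bb = scale degree 1 → I.
Eb-G-Bb: major triad on Eb = scale degree 4 → IV.
F-A-C-Eb: root F is the dominant; dominant seventh chord there is V7.
G-Bb-D-F: root G is the submediant; minor seventh chord there is vi7.

I - IV - V7 - vi7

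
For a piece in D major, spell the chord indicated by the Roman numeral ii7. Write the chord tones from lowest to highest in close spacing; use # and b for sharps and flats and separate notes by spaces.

E G B D

The numeral's case and figure indicate a minor seventh chord. In D major its root, scale degree 2, is E.
Stacking thirds from E gives E-G-B-D.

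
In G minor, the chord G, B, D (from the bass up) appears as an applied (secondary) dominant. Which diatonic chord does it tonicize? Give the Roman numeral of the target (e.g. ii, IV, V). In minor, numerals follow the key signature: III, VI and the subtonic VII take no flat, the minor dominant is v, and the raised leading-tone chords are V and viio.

iv

The chord is a major triad on G.
A dominant resolves down a perfect fifth: G → C. In G minor, C is scale degree 4, i.e. iv.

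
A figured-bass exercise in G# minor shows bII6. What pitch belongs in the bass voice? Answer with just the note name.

C#

bII in G# minor has root A; the chord is A-C#-E.
The figure 6 means first inversion — the third is in the bass.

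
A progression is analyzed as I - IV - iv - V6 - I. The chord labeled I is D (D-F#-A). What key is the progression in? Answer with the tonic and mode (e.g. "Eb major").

D major

The anchor chord is a major triad on D, labeled I.
If D is scale degree 1 and the mode makes that degree carry a major triad, the tonic is D and the mode is major.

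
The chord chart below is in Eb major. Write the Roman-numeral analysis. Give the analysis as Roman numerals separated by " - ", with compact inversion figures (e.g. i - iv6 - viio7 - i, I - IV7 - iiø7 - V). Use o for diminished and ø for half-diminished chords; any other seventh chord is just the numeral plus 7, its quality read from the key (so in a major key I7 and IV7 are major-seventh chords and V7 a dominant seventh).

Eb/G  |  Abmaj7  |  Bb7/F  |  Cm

Eb/G: major triad on Eb = scale degree 1 → I6.
Abmaj7 has root Ab, degree 4 in Eb major, so IV7.
Bb7/F: root Bb is the dominant; dominant seventh chord there is V43.
Cm: root C is the submediant; minor triad there is vi.

I6 - IV7 - V43 - vi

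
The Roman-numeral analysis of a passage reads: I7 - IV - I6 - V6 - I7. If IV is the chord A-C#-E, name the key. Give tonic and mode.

E major

The chord A is a major triad rooted on A; its label is IV.
If A is scale degree 4 and the mode makes that degree carry a major triad, the tonic is E and the mode is major.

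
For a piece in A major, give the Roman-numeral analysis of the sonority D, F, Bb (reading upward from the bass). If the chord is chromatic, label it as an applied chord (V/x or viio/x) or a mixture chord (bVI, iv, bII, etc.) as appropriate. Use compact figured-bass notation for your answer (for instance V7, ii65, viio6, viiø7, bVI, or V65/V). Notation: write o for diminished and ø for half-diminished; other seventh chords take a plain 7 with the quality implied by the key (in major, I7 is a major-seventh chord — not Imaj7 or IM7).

bII6

The pitches Bb-D-F form a major triad rooted on Bb.
Bb is the lowered second degree of A major (diatonic 2 would be B). This is the Neapolitan sixth — a major triad on the lowered second degree, here in its customary first inversion.
With D in the bass the chord is in first inversion, so the figured bass is 6.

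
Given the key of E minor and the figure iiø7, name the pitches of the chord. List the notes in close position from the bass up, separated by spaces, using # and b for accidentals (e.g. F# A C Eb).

In E minor, the supertonic is F#, and the diatonic chord built there is a half-diminished seventh chord.
That chord is spelled F#-A-C-E.

F# A C E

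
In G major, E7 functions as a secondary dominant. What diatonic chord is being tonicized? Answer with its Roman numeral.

The chord is a dominant seventh chord on E.
A dominant resolves down a perfect fifth: E → A. In G major, A is scale degree 2, i.e. ii.

ii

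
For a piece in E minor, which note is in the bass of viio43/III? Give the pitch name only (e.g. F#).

The applied chord viio43/III is rooted on F#: F#-A-C-Eb.
The figure 43 means second inversion — the fifth is in the bass.

C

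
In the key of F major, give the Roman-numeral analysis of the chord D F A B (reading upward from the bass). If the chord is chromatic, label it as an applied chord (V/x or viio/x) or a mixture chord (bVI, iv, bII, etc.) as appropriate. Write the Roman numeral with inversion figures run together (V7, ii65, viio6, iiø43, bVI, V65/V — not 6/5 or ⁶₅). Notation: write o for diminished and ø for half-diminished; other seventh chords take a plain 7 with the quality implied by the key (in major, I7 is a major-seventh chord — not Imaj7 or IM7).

The pitches B-D-F-A form a half-diminished seventh chord rooted on B.
B sits a half step below C (V in F major); a diminished chord there is the applied leading-tone chord of V.
With D in the bass the chord is in first inversion, so the figured bass is 65.

viiø65/V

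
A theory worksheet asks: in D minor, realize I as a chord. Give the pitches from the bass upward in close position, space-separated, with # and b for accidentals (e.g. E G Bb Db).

D F# A

I is the major tonic (Picardy third), borrowed from the parallel major. In D minor that root is D.
So the chord is D-F#-A, a major triad.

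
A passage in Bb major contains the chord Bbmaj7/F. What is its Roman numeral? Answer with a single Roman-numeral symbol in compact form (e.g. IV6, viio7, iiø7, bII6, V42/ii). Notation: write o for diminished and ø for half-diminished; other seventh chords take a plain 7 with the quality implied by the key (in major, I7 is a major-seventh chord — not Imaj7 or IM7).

The pitches Bb-D-F-A form a major seventh chord rooted on Bb.
In Bb major, Bb is the tonic; the diatonic major seventh chord there is I7.
With F in the bass the chord is in second inversion, so the figured bass is 43.

I43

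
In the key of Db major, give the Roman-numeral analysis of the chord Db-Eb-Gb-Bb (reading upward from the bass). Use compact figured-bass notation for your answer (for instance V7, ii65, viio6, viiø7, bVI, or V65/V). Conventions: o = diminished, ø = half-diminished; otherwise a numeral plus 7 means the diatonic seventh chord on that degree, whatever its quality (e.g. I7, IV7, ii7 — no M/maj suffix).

ii42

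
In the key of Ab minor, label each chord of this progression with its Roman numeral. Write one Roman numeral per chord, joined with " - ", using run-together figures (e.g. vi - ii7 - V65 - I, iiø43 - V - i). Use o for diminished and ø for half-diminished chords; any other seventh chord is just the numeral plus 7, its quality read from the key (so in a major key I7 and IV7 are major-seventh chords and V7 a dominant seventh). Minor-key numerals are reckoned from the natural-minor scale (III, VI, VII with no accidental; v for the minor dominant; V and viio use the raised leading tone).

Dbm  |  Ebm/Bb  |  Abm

Dbm: minor triad on Db = scale degree 4 → iv.
Ebm/Bb: minor triad on Eb = scale degree 5 → v64.
Abm: minor triad on Ab = scale degree 1 → i.

iv - v64 - i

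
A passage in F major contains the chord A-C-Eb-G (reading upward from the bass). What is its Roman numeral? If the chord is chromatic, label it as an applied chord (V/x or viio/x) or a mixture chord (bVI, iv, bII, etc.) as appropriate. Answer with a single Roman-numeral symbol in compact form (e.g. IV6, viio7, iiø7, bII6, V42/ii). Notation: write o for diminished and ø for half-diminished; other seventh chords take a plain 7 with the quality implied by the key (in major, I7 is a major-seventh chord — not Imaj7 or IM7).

viiø7/IV

The pitches A-C-Eb-G form a half-diminished seventh chord rooted on A.
A sits a half step below Bb (IV in F major); a diminished chord there is the applied leading-tone chord of IV.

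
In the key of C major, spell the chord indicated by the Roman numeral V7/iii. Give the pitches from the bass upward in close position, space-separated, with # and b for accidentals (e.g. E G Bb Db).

B D# F# A

The slash means an applied dominant: we want the dominant of iii. In C major, iii is E minor, and its dominant is built on B.
Building a dominant seventh chord on B gives B-D#-F#-A.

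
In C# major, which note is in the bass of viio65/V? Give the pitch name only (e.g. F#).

A#

The applied chord viio65/V is rooted on F##: F##-A#-C#-E.
The figure 65 means first inversion — the third is in the bass.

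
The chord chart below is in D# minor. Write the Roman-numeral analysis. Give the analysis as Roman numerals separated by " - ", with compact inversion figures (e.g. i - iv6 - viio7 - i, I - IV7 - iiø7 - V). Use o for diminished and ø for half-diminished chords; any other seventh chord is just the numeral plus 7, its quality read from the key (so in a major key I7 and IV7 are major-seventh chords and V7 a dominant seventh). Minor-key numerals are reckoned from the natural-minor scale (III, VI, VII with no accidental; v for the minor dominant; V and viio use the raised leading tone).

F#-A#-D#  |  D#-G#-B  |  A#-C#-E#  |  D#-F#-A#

F#-A#-D#: minor triad on D# = scale degree 1 → i6.
D#-G#-B has root G#, degree 4 in D# minor, so iv64.
A#-C#-E#: root A# is the dominant; minor triad there is v.
D#-F#-A#: root D# is the tonic; minor triad there is i.

i6 - iv64 - v - i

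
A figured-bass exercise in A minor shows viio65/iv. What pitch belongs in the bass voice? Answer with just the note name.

E

The applied chord viio65/iv is rooted on C#: C#-E-G-Bb.
The figure 65 means first inversion — the third is in the bass.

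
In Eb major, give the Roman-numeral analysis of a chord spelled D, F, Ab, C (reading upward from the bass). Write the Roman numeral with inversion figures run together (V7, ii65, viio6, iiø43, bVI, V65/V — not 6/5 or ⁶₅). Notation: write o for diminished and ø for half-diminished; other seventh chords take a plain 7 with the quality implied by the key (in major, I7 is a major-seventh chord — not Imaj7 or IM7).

viiø7

The pitches D-F-Ab-C form a half-diminished seventh chord rooted on D.
In Eb major, D is the leading tone; the diatonic half-diminished seventh chord there is viiø7.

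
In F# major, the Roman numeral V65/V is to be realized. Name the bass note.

The applied chord V65/V is rooted on G#: G#-B#-D#-F#.
The figure 65 means first inversion — the third is in the bass.

B#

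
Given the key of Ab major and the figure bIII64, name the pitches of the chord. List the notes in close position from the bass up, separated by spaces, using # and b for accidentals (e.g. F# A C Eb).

Gb Cb Eb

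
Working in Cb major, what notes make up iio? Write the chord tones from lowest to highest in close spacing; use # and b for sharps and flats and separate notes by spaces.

Db Fb Abb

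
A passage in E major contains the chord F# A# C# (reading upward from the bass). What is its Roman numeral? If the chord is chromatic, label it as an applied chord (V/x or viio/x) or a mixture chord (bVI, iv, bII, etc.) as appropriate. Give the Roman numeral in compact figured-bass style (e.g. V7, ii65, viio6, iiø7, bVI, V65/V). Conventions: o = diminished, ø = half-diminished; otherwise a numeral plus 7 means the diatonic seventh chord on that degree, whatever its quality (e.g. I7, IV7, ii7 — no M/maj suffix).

Stacked in thirds the chord is F#-A#-C#: a major triad on F#.
F# is not a diatonic chord root with this quality in E major, but it lies a perfect fifth above B (V), so the chord functions as an applied dominant of V.

V/V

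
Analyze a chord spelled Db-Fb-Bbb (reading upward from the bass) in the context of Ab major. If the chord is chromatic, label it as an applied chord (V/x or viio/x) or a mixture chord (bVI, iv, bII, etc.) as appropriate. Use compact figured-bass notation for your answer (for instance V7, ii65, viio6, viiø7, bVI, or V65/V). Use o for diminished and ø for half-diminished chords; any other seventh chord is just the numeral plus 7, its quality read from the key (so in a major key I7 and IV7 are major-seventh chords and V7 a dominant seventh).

bII6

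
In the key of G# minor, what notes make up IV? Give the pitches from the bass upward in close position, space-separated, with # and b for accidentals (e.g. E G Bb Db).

C# E# G#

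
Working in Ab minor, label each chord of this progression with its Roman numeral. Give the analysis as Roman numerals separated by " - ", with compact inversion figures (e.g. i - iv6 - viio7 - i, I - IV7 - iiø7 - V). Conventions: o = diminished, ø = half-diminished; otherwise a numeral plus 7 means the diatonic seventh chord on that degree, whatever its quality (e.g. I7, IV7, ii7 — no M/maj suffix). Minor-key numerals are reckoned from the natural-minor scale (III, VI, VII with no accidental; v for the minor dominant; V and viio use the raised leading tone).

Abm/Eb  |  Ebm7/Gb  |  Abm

i64 - v65 - i

Abm/Eb: root Ab is the tonic; minor triad there is i64.
Ebm7/Gb: minor seventh chord on Eb = scale degree 5 → v65.
Abm: root Ab is the tonic; minor triad there is i.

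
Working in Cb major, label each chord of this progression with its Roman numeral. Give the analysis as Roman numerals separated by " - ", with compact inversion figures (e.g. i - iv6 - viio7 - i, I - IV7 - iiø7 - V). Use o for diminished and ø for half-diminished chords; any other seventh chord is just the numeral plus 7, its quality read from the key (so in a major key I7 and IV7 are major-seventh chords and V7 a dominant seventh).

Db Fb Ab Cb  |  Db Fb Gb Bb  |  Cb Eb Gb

Db-Fb-Ab-Cb: minor seventh chord on Db = scale degree 2 → ii7.
Db-Fb-Gb-Bb: dominant seventh chord on Gb = scale degree 5 → V43.
Cb-Eb-Gb has root Cb, degree 1 in Cb major, so I.

ii7 - V43 - I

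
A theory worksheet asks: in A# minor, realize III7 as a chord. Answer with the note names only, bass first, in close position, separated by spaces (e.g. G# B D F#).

C# E# G# B#

The numeral's case and figure indicate a major seventh chord. In A# minor its root, scale degree 3, is C#.
Stacking thirds from C# gives C#-E#-G#-B#.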